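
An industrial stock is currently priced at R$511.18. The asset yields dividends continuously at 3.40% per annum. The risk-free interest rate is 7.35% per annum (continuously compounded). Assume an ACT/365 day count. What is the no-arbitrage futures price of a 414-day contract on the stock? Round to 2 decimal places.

R$534.60

F = S·e^((r − q)T) = 511.18 · e^((0.0735 − 0.0340) × 414/365)
= 511.18 · e^0.044803 = 511.18 × 1.045822
F = R$534.60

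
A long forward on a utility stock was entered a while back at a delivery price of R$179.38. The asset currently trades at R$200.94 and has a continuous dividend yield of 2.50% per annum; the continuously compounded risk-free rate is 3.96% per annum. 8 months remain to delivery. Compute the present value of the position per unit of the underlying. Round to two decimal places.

Current fair forward for the remaining 8 months: F = S·e^((r − q)·T), (r − q) = 0.0396 − 0.0250 = 0.0146
F = 200.94 · e^(0.0146 × 8/12) = 200.94 × 1.009781 = 202.9054
Value of long forward = (F − K)·e^(−rT) = (202.9054 − 179.38) · e^(−0.0396·8/12)
= 23.5254 × 0.973945 = 22.91

R$22.91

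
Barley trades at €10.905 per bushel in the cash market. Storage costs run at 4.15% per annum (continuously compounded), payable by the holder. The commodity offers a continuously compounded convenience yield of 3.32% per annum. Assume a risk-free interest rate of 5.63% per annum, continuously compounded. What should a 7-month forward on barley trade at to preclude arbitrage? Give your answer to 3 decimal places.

Net carry = r + u − y = 0.0563 + 0.0415 − 0.0332 = 0.0646
F = S·e^((r+u−y)T) = 10.905 · e^(0.0646 × 7/12) = 10.905 · e^0.037683
= 10.905 × 1.038402 = €11.324 per bushel

€11.324 per bushel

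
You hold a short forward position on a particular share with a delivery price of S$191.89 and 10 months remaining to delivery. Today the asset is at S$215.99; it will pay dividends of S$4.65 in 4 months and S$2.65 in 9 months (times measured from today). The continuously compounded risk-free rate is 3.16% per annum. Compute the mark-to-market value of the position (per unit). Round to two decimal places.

-S$21.90

PV(remaining dividends) I = 4.65·e^(−0.0316·4/12) + 2.65·e^(−0.0316·9/12) = 7.1892
Current forward F = (S − I)·e^(rT) = (215.99 − 7.1892)·e^(0.0316·10/12) = 208.8008 × 1.026683 = 214.3722
Value (long) = (F − K)·e^(−rT) = (214.3722 − 191.89) × 0.974010 = 21.8979
Short position value = −(long value) = -S$21.90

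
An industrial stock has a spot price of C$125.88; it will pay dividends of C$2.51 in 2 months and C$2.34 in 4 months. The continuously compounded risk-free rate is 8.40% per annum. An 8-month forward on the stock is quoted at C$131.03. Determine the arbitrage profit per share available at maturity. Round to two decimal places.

C$2.92 per share

PV(dividends) I = 2.51·e^(−0.0840·2/12) + 2.34·e^(−0.0840·4/12) = 4.7505
Fair forward F* = (S − I)·e^(rT) = (125.88 − 4.7505)·e^0.056000 = 121.1295 × 1.057598 = 128.1063
Market C$131.03 > fair 128.1063: forward overpriced → cash-and-carry (borrow at r, buy the stock and collect the dividends, short the forward).
Profit at T = |F_mkt − F*| = |131.03 − 128.1063| = C$2.92 per share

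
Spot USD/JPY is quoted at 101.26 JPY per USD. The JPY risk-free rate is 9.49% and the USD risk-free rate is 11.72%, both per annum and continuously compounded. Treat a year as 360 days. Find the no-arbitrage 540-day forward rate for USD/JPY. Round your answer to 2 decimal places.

97.93

F = S·e^((r_JPY − r_USD)T) = 101.26 · e^((0.0949 − 0.1172) × 540/360)
= 101.26 · e^-0.033450 = 101.26 × 0.967103
F = 97.93 JPY per USD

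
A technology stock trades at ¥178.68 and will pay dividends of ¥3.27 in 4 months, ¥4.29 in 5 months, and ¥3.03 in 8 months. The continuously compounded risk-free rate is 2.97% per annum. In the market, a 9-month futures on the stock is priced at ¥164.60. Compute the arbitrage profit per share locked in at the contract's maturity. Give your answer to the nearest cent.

PV(dividends) I = 3.27·e^(−0.0297·4/12) + 4.29·e^(−0.0297·5/12) + 3.03·e^(−0.0297·8/12) = 10.4456
Fair futures F* = (S − I)·e^(rT) = (178.68 − 10.4456)·e^0.022275 = 168.2344 × 1.022525 = 172.0239
Market ¥164.60 < fair 172.0239: forward underpriced → reverse cash-and-carry (short the stock, invest proceeds at r, pay the dividends, go long the forward).
Profit at T = |F_mkt − F*| = |164.60 − 172.0239| = ¥7.42 per share

¥7.42 per share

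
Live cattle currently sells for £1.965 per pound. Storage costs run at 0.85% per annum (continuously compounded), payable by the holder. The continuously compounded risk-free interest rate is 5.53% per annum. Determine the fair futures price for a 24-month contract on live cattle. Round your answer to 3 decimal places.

Net carry = r + u − y = 0.0553 + 0.0085 − 0.0000 = 0.0638
F = S·e^((r+u−y)T) = 1.965 · e^(0.0638 × 24/12) = 1.965 · e^0.127600
= 1.965 × 1.136098 = £2.232 per pound

£2.232 per pound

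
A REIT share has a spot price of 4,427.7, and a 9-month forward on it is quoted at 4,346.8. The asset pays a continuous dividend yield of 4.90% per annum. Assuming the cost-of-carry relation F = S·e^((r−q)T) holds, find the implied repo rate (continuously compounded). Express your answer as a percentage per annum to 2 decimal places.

2.44%

From F = S·e^((r−q)T): (r − q) = ln(F/S)/T
ln(4346.8/4427.7) = ln(0.981729) = -0.018440
(r − q) = -0.018440 / (9/12) = -0.024587
r = ln(F/S)/T + q = -0.024587 + 0.0490 = 0.024413
r = 2.44%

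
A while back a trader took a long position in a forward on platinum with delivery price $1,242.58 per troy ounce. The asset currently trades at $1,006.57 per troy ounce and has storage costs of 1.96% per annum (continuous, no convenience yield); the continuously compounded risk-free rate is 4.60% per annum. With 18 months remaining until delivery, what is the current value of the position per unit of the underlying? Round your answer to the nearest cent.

-$123.13 per troy ounce

Current fair forward for the remaining 18 months: F = S·e^((r + u)·T), (r + u) = 0.0460 + 0.0196 = 0.0656
F = 1006.57 · e^(0.0656 × 18/12) = 1006.57 × 1.10340406 = 1110.6534
Value of long forward = (F − K)·e^(−rT) = (1110.6534 − 1242.58) · e^(−0.0460·18/12)
= -131.9266 × 0.93332668 = -123.13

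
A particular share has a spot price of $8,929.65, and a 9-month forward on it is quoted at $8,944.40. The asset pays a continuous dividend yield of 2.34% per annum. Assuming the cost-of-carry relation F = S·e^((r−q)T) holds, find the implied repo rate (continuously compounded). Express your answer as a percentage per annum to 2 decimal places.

2.56%

From F = S·e^((r−q)T): (r − q) = ln(F/S)/T
ln(8944.40/8929.65) = ln(1.001652) = 0.001651
(r − q) = 0.001651 / (9/12) = 0.002201
r = ln(F/S)/T + q = 0.002201 + 0.0234 = 0.025601
r = 2.56%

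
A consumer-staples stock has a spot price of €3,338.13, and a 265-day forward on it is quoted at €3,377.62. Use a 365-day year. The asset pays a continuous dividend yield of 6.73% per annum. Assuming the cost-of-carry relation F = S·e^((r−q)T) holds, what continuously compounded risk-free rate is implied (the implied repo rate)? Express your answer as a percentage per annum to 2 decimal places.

From F = S·e^((r−q)T): (r − q) = ln(F/S)/T
ln(3377.62/3338.13) = ln(1.011830) = 0.011761
(r − q) = 0.011761 / (265/365) = 0.016199
r = ln(F/S)/T + q = 0.016199 + 0.0673 = 0.083499
r = 8.35%

8.35%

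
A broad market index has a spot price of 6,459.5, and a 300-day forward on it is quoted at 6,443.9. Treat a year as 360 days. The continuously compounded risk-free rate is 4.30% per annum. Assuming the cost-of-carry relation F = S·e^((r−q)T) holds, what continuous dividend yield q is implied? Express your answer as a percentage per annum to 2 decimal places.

From F = S·e^((r−q)T): (r − q) = ln(F/S)/T
ln(6443.9/6459.5) = ln(0.997585) = -0.002418
(r − q) = -0.002418 / (300/360) = -0.002902
q = r − ln(F/S)/T = 0.0430 + 0.002902 = 0.045902
q = 4.59%

4.59%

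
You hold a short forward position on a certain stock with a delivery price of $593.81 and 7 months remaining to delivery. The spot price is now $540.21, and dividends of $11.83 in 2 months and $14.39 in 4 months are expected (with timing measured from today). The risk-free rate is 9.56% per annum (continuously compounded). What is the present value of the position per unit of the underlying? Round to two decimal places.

$46.97

PV(remaining dividends) I = 11.83·e^(−0.0956·2/12) + 14.39·e^(−0.0956·4/12) = 25.5817
Current forward F = (S − I)·e^(rT) = (540.21 − 25.5817)·e^(0.0956·7/12) = 514.6283 × 1.057351 = 544.1427
Value (long) = (F − K)·e^(−rT) = (544.1427 − 593.81) × 0.945760 = -46.9733
Short position value = −(long value) = $46.97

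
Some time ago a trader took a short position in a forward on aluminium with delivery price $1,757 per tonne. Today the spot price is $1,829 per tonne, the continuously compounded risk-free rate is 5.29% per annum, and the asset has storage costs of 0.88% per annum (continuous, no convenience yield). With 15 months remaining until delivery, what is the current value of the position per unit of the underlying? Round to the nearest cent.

-$204.65 per tonne

Current fair forward for the remaining 15 months: F = S·e^((r + u)·T), (r + u) = 0.0529 + 0.0088 = 0.0617
F = 1829 · e^(0.0617 × 15/12) = 1829 × 1.08017709 = 1975.6439
Value of long forward = (F − K)·e^(−rT) = (1975.6439 − 1757) · e^(−0.0529·15/12)
= 218.6439 × 0.93601386 = 204.65
Short position value = −(long value) = -$204.65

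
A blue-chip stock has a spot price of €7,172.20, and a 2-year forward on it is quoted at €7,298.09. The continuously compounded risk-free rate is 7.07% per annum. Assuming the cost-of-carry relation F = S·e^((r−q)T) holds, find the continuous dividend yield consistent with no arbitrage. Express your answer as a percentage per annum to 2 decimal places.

6.20%

From F = S·e^((r−q)T): (r − q) = ln(F/S)/T
ln(7298.09/7172.20) = ln(1.017552) = 0.017400
(r − q) = 0.017400 / (2) = 0.008700
q = r − ln(F/S)/T = 0.0707 − 0.008700 = 0.062000
q = 6.20%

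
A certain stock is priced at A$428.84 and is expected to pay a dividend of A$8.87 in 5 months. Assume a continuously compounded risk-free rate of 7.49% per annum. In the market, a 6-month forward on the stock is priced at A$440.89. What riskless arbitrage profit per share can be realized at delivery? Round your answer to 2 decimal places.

PV(dividends) I = 8.87·e^(−0.0749·5/12) = 8.5975
Fair forward F* = (S − I)·e^(rT) = (428.84 − 8.5975)·e^0.037450 = 420.2425 × 1.038160 = 436.2790
Market A$440.89 > fair 436.2790: forward overpriced → cash-and-carry (borrow at r, buy the stock and collect the dividends, short the forward).
Profit at T = |F_mkt − F*| = |440.89 − 436.2790| = A$4.61 per share

A$4.61 per share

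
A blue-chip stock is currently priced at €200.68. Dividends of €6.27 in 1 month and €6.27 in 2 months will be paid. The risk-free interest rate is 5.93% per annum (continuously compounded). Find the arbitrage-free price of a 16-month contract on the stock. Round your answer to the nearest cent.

PV(dividends) I = 6.27·e^(−0.0593·1/12) + 6.27·e^(−0.0593·2/12)
I = 6.2391 + 6.2083 = 12.4474
F = (S − I)·e^(rT) = (200.68 − 12.4474) · e^(0.0593·16/12)
= 188.2326 · e^0.079067 = 188.2326 × 1.082277 = €203.72

€203.72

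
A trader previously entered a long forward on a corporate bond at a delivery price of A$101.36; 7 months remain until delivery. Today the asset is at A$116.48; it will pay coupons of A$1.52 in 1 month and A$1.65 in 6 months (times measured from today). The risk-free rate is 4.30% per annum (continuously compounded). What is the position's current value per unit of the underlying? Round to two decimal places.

A$14.50

PV(remaining coupons) I = 1.52·e^(−0.0430·1/12) + 1.65·e^(−0.0430·6/12) = 3.1295
Current forward F = (S − I)·e^(rT) = (116.48 − 3.1295)·e^(0.0430·7/12) = 113.3505 × 1.025401 = 116.2297
Value (long) = (F − K)·e^(−rT) = (116.2297 − 101.36) × 0.975229 = 14.5014
Value = A$14.50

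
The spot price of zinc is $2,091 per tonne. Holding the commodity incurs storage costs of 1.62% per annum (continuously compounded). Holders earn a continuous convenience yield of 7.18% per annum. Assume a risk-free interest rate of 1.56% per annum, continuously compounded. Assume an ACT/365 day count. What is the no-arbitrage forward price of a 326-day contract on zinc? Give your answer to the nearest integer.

Net carry = r + u − y = 0.0156 + 0.0162 − 0.0718 = -0.0400
F = S·e^((r+u−y)T) = 2091 · e^(-0.0400 × 326/365) = 2091 · e^-0.035726
= 2091 × 0.964905 = $2,018 per tonne

$2,018 per tonne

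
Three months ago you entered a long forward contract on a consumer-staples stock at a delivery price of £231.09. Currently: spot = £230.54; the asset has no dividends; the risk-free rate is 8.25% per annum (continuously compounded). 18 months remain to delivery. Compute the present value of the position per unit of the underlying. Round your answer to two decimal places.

Current fair forward for the remaining 18 months: F = S·e^(r·T), r = 0.0825
F = 230.54 · e^(0.0825 × 18/12) = 230.54 × 1.131733 = 260.9097
Value of long forward = (F − K)·e^(−rT) = (260.9097 − 231.09) · e^(−0.0825·18/12)
= 29.8197 × 0.883601 = 26.35

£26.35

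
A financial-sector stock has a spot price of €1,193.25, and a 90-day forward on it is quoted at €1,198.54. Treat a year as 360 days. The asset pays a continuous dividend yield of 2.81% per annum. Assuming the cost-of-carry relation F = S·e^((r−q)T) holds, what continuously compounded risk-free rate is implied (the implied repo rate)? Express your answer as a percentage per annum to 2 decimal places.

4.58%

From F = S·e^((r−q)T): (r − q) = ln(F/S)/T
ln(1198.54/1193.25) = ln(1.004433) = 0.004423
(r − q) = 0.004423 / (90/360) = 0.017692
r = ln(F/S)/T + q = 0.017692 + 0.0281 = 0.045792
r = 4.58%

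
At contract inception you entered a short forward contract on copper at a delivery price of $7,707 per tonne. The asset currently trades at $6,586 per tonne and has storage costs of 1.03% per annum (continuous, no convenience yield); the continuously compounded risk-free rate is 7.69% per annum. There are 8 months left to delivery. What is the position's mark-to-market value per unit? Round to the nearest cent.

$690.47 per tonne

Current fair forward for the remaining 8 months: F = S·e^((r + u)·T), (r + u) = 0.0769 + 0.0103 = 0.0872
F = 6586 · e^(0.0872 × 8/12) = 6586 × 1.05985630 = 6980.2136
Value of long forward = (F − K)·e^(−rT) = (6980.2136 − 7707) · e^(−0.0769·8/12)
= -726.7864 × 0.95002530 = -690.47
Short position value = −(long value) = $690.47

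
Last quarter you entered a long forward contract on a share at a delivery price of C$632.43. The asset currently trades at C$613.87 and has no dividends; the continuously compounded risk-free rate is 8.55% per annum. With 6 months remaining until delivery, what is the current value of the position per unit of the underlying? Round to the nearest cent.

C$7.91

Current fair forward for the remaining 6 months: F = S·e^(r·T), r = 0.0855
F = 613.87 · e^(0.0855 × 6/12) = 613.87 × 1.043677 = 640.6820
Value of long forward = (F − K)·e^(−rT) = (640.6820 − 632.43) · e^(−0.0855·6/12)
= 8.2520 × 0.958151 = 7.91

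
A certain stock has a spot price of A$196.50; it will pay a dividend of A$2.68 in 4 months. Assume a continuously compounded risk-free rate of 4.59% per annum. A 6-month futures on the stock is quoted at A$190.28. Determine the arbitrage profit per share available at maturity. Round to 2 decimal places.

PV(dividends) I = 2.68·e^(−0.0459·4/12) = 2.6393
Fair futures F* = (S − I)·e^(rT) = (196.50 − 2.6393)·e^0.022950 = 193.8607 × 1.023215 = 198.3612
Market A$190.28 < fair 198.3612: forward underpriced → reverse cash-and-carry (short the stock, invest proceeds at r, pay the dividends, go long the forward).
Profit at T = |F_mkt − F*| = |190.28 − 198.3612| = A$8.08 per share

A$8.08 per share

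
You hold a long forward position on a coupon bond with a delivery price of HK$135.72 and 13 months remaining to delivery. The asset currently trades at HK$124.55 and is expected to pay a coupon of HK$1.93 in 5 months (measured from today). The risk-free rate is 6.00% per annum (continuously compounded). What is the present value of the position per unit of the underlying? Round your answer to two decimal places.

-HK$4.51

PV(remaining coupons) I = 1.93·e^(−0.0600·5/12) = 1.8823
Current forward F = (S − I)·e^(rT) = (124.55 − 1.8823)·e^(0.0600·13/12) = 122.6677 × 1.067159 = 130.9059
Value (long) = (F − K)·e^(−rT) = (130.9059 − 135.72) × 0.937067 = -4.5111
Value = -HK$4.51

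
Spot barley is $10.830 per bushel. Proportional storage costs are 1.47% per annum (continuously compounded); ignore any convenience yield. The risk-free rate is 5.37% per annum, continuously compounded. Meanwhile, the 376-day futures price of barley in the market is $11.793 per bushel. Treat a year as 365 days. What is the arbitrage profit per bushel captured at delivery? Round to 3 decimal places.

Fair futures: F* = S·e^(carry·T), with carry = (r + u) = 0.0537 + 0.0147 = 0.0684
F* = 10.830 · e^(0.0684 × 376/365) = 10.830 · e^0.070461 = 10.830 × 1.073003 = $11.6206
Market $11.793 > fair $11.6206: forward overpriced → cash-and-carry (buy spot, short the forward).
At maturity, profit = |F_mkt − F*| = |11.793 − 11.6206| = $0.172 per bushel

$0.172 per bushel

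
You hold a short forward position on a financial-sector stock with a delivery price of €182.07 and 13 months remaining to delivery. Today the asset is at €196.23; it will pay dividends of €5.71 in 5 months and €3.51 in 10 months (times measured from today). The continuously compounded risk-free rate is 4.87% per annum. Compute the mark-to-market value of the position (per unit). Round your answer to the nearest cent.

PV(remaining dividends) I = 5.71·e^(−0.0487·5/12) + 3.51·e^(−0.0487·10/12) = 8.9657
Current forward F = (S − I)·e^(rT) = (196.23 − 8.9657)·e^(0.0487·13/12) = 187.2643 × 1.054175 = 197.4093
Value (long) = (F − K)·e^(−rT) = (197.4093 − 182.07) × 0.948609 = 14.5510
Short position value = −(long value) = -€14.55

-€14.55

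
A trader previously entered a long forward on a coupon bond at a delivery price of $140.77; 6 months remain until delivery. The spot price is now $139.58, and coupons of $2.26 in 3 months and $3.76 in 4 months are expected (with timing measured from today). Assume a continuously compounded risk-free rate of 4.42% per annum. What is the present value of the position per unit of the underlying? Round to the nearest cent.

PV(remaining coupons) I = 2.26·e^(−0.0442·3/12) + 3.76·e^(−0.0442·4/12) = 5.9402
Current forward F = (S − I)·e^(rT) = (139.58 − 5.9402)·e^(0.0442·6/12) = 133.6398 × 1.022346 = 136.6261
Value (long) = (F − K)·e^(−rT) = (136.6261 − 140.77) × 0.978142 = -4.0533
Value = -$4.05

-$4.05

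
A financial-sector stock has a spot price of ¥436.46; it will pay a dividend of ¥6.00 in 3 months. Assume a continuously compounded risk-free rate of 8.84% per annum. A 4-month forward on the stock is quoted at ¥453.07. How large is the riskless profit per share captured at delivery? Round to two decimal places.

PV(dividends) I = 6.00·e^(−0.0884·3/12) = 5.8689
Fair forward F* = (S − I)·e^(rT) = (436.46 − 5.8689)·e^0.029467 = 430.5911 × 1.029905 = 443.4679
Market ¥453.07 > fair 443.4679: forward overpriced → cash-and-carry (borrow at r, buy the stock and collect the dividends, short the forward).
Profit at T = |F_mkt − F*| = |453.07 − 443.4679| = ¥9.60 per share

¥9.60 per share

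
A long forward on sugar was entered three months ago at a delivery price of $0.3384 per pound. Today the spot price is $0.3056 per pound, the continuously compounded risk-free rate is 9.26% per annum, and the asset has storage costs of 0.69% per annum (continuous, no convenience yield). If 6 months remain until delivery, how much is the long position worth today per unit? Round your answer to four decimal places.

-$0.0164 per pound

Current fair forward for the remaining 6 months: F = S·e^((r + u)·T), (r + u) = 0.0926 + 0.0069 = 0.0995
F = 0.3056 · e^(0.0995 × 6/12) = 0.3056 × 1.051008 = 0.3212
Value of long forward = (F − K)·e^(−rT) = (0.3212 − 0.3384) · e^(−0.0926·6/12)
= -0.0172 × 0.954755 = -0.0164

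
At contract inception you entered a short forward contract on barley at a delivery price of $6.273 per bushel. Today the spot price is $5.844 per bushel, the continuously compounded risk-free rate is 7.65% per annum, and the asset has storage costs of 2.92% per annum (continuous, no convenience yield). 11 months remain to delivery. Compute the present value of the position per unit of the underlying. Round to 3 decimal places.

-$0.154 per bushel

Current fair forward for the remaining 11 months: F = S·e^((r + u)·T), (r + u) = 0.0765 + 0.0292 = 0.1057
F = 5.844 · e^(0.1057 × 11/12) = 5.844 × 1.101741 = 6.4386
Value of long forward = (F − K)·e^(−rT) = (6.4386 − 6.273) · e^(−0.0765·11/12)
= 0.1656 × 0.932277 = 0.154
Short position value = −(long value) = -$0.154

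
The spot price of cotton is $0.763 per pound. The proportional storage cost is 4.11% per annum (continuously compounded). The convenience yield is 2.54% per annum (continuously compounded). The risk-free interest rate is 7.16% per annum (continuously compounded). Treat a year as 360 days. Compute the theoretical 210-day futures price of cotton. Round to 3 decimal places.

Net carry = r + u − y = 0.0716 + 0.0411 − 0.0254 = 0.0873
F = S·e^((r+u−y)T) = 0.763 · e^(0.0873 × 210/360) = 0.763 · e^0.050925
= 0.763 × 1.052244 = $0.803 per pound

$0.803 per pound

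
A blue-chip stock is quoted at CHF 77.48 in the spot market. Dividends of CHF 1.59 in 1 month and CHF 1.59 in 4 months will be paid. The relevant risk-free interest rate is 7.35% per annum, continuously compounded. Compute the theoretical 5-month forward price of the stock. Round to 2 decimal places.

CHF 76.66

PV(dividends) I = 1.59·e^(−0.0735·1/12) + 1.59·e^(−0.0735·4/12)
I = 1.5803 + 1.5515 = 3.1318
F = (S − I)·e^(rT) = (77.48 − 3.1318) · e^(0.0735·5/12)
= 74.3482 · e^0.030625 = 74.3482 × 1.031099 = CHF 76.66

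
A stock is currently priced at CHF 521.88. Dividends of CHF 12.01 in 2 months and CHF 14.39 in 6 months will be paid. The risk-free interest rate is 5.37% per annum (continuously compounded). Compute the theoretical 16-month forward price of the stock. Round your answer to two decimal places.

PV(dividends) I = 12.01·e^(−0.0537·2/12) + 14.39·e^(−0.0537·6/12)
I = 11.9030 + 14.0088 = 25.9118
F = (S − I)·e^(rT) = (521.88 − 25.9118) · e^(0.0537·16/12)
= 495.9682 · e^0.071600 = 495.9682 × 1.074226 = CHF 532.78

CHF 532.78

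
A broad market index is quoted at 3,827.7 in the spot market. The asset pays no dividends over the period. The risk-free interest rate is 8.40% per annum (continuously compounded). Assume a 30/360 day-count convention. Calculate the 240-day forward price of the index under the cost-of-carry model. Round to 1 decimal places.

4,048.2

F = S·e^(rT) = 3827.7 · e^(0.0840 × 240/360)
= 3827.7 · e^0.056000 = 3827.7 × 1.057598
F = 4,048.2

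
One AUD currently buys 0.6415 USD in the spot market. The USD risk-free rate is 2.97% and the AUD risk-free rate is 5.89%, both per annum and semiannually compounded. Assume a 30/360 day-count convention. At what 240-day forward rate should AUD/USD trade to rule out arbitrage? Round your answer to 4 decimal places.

By covered interest parity, F = S · (1+r_USD/2)^(2T) / (1+r_AUD/2)^(2T)
= 0.6415 × 1.019849 / 1.039458 = 0.6415 × 0.981135
F = 0.6294 USD per AUD

0.6294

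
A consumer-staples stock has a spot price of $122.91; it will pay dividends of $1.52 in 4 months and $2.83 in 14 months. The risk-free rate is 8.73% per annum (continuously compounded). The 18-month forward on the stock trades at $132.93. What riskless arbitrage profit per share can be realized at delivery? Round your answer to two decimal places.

PV(dividends) I = 1.52·e^(−0.0873·4/12) + 2.83·e^(−0.0873·14/12) = 4.0324
Fair forward F* = (S − I)·e^(rT) = (122.91 − 4.0324)·e^0.130950 = 118.8776 × 1.139911 = 135.5099
Market $132.93 < fair 135.5099: forward underpriced → reverse cash-and-carry (short the stock, invest proceeds at r, pay the dividends, go long the forward).
Profit at T = |F_mkt − F*| = |132.93 − 135.5099| = $2.58 per share

$2.58 per share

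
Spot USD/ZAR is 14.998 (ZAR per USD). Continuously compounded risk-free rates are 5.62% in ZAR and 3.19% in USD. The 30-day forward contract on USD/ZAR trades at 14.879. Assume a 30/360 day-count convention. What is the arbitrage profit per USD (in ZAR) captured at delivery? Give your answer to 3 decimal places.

Fair forward: F* = S·e^(carry·T), with carry = (r_ZAR − r_USD) = 0.0562 − 0.0319 = 0.0243
F* = 14.998 · e^(0.0243 × 30/360) = 14.998 · e^0.002025 = 14.998 × 1.002027 = 15.0284
Market 14.879 < fair 15.0284: forward underpriced → reverse cash-and-carry (short spot, go long the forward).
At maturity, profit = |F_mkt − F*| = |14.879 − 15.0284| = 0.149 per USD (in ZAR)

0.149 per USD (in ZAR)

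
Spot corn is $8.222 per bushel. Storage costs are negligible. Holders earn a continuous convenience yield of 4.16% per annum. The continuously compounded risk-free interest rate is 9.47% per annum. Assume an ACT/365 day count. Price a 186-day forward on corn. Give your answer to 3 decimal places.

Net carry = r + u − y = 0.0947 + 0.0000 − 0.0416 = 0.0531
F = S·e^((r+u−y)T) = 8.222 · e^(0.0531 × 186/365) = 8.222 · e^0.027059
= 8.222 × 1.027428 = $8.448 per bushel

$8.448 per bushel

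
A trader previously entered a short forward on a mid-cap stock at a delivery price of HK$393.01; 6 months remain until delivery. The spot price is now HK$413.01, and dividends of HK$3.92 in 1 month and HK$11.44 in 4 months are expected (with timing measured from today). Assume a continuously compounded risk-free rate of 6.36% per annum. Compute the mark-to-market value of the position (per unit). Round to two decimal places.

-HK$17.20

PV(remaining dividends) I = 3.92·e^(−0.0636·1/12) + 11.44·e^(−0.0636·4/12) = 15.0993
Current forward F = (S − I)·e^(rT) = (413.01 − 15.0993)·e^(0.0636·6/12) = 397.9107 × 1.032311 = 410.7676
Value (long) = (F − K)·e^(−rT) = (410.7676 − 393.01) × 0.968700 = 17.2018
Short position value = −(long value) = -HK$17.20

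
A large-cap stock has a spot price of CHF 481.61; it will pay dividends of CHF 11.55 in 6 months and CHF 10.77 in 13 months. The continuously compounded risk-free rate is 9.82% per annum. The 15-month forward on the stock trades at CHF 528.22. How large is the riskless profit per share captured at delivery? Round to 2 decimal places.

CHF 7.09 per share

PV(dividends) I = 11.55·e^(−0.0982·6/12) + 10.77·e^(−0.0982·13/12) = 20.6797
Fair forward F* = (S − I)·e^(rT) = (481.61 − 20.6797)·e^0.122750 = 460.9303 × 1.130602 = 521.1287
Market CHF 528.22 > fair 521.1287: forward overpriced → cash-and-carry (borrow at r, buy the stock and collect the dividends, short the forward).
Profit at T = |F_mkt − F*| = |528.22 − 521.1287| = CHF 7.09 per share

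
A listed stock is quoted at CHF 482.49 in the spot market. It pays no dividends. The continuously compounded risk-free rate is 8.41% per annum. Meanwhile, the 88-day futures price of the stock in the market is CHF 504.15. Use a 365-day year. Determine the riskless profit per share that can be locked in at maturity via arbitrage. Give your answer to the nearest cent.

CHF 11.78 per share

Fair futures: F* = S·e^(carry·T), with carry = r = 0.0841
F* = 482.49 · e^(0.0841 × 88/365) = 482.49 · e^0.020276 = 482.49 × 1.020483 = CHF 492.3728
Market CHF 504.15 > fair CHF 492.3728: forward overpriced → cash-and-carry (buy spot, short the forward).
At maturity, profit = |F_mkt − F*| = |504.15 − 492.3728| = CHF 11.78 per share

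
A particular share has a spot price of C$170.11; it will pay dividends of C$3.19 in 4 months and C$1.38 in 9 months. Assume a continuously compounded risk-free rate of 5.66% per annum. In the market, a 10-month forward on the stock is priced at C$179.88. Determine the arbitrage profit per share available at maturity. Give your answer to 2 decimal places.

PV(dividends) I = 3.19·e^(−0.0566·4/12) + 1.38·e^(−0.0566·9/12) = 4.4530
Fair forward F* = (S − I)·e^(rT) = (170.11 − 4.4530)·e^0.047167 = 165.6570 × 1.048297 = 173.6577
Market C$179.88 > fair 173.6577: forward overpriced → cash-and-carry (borrow at r, buy the stock and collect the dividends, short the forward).
Profit at T = |F_mkt − F*| = |179.88 − 173.6577| = C$6.22 per share

C$6.22 per share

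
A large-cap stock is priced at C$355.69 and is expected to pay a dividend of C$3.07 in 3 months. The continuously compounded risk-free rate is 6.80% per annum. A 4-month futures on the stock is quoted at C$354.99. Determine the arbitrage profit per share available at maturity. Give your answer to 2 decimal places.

PV(dividends) I = 3.07·e^(−0.0680·3/12) = 3.0183
Fair futures F* = (S − I)·e^(rT) = (355.69 − 3.0183)·e^0.022667 = 352.6717 × 1.022926 = 360.7571
Market C$354.99 < fair 360.7571: forward underpriced → reverse cash-and-carry (short the stock, invest proceeds at r, pay the dividends, go long the forward).
Profit at T = |F_mkt − F*| = |354.99 − 360.7571| = C$5.77 per share

C$5.77 per share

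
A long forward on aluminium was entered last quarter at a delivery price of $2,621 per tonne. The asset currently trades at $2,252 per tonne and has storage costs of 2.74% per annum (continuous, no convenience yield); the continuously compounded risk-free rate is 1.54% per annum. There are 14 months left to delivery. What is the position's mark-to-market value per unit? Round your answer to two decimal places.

Current fair forward for the remaining 14 months: F = S·e^((r + u)·T), (r + u) = 0.0154 + 0.0274 = 0.0428
F = 2252 · e^(0.0428 × 14/12) = 2252 × 1.05120101 = 2367.3047
Value of long forward = (F − K)·e^(−rT) = (2367.3047 − 2621) · e^(−0.0154·14/12)
= -253.6953 × 0.98219377 = -249.18

-$249.18 per tonne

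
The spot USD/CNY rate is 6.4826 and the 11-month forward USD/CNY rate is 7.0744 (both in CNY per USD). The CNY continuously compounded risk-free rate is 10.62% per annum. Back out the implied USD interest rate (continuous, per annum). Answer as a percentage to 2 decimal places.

1.09%

F = S·e^((r_CNY − r_USD)T) ⇒ r_USD = r_CNY − ln(F/S)/T
ln(7.0744/6.4826) = 0.087361; /(11/12) = 0.095303
r_USD = 0.1062 − 0.095303 = 0.010897
r_USD = 1.09%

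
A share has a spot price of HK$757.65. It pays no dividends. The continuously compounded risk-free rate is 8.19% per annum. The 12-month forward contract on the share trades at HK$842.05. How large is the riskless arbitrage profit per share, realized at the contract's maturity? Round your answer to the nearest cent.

Fair forward: F* = S·e^(carry·T), with carry = r = 0.0819
F* = 757.65 · e^(0.0819 × 12/12) = 757.65 · e^0.081900 = 757.65 × 1.085347 = HK$822.3132
Market HK$842.05 > fair HK$822.3132: forward overpriced → cash-and-carry (buy spot, short the forward).
At maturity, profit = |F_mkt − F*| = |842.05 − 822.3132| = HK$19.74 per share

HK$19.74 per share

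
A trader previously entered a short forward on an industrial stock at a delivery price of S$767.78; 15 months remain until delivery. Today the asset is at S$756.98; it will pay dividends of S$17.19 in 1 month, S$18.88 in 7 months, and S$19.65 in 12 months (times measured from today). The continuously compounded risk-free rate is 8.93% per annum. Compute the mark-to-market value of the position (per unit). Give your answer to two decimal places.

PV(remaining dividends) I = 17.19·e^(−0.0893·1/12) + 18.88·e^(−0.0893·7/12) + 19.65·e^(−0.0893·12/12) = 52.9556
Current forward F = (S − I)·e^(rT) = (756.98 − 52.9556)·e^(0.0893·15/12) = 704.0244 × 1.118093 = 787.1648
Value (long) = (F − K)·e^(−rT) = (787.1648 − 767.78) × 0.894380 = 17.3374
Short position value = −(long value) = -S$17.34

-S$17.34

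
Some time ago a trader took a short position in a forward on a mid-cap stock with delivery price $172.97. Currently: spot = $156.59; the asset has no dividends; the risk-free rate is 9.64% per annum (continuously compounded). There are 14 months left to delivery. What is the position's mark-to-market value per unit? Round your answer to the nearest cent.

-$2.02

Current fair forward for the remaining 14 months: F = S·e^(r·T), r = 0.0964
F = 156.59 · e^(0.0964 × 14/12) = 156.59 × 1.119035 = 175.2297
Value of long forward = (F − K)·e^(−rT) = (175.2297 − 172.97) · e^(−0.0964·14/12)
= 2.2597 × 0.893627 = 2.02
Short position value = −(long value) = -$2.02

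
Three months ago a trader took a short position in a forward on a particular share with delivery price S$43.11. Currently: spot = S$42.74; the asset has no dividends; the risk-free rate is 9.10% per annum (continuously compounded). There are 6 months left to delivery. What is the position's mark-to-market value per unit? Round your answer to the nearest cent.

Current fair forward for the remaining 6 months: F = S·e^(r·T), r = 0.0910
F = 42.74 · e^(0.0910 × 6/12) = 42.74 × 1.046551 = 44.7296
Value of long forward = (F − K)·e^(−rT) = (44.7296 − 43.11) · e^(−0.0910·6/12)
= 1.6196 × 0.955520 = 1.55
Short position value = −(long value) = -S$1.55

-S$1.55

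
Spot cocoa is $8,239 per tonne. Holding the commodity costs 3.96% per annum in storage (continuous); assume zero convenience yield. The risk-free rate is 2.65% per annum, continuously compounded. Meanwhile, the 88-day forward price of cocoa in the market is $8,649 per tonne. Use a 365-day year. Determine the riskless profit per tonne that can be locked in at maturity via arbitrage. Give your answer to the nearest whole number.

$278 per tonne

Fair forward: F* = S·e^(carry·T), with carry = (r + u) = 0.0265 + 0.0396 = 0.0661
F* = 8239 · e^(0.0661 × 88/365) = 8239 · e^0.015936 = 8239 × 1.016064 = $8371.3513
Market $8649 > fair $8371.3513: forward overpriced → cash-and-carry (buy spot, short the forward).
At maturity, profit = |F_mkt − F*| = |8649 − 8371.3513| = $278 per tonne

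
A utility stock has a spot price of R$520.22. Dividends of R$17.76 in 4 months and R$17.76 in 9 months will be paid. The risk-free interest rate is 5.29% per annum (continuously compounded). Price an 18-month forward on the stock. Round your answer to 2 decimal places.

R$525.81

PV(dividends) I = 17.76·e^(−0.0529·4/12) + 17.76·e^(−0.0529·9/12)
I = 17.4496 + 17.0692 = 34.5188
F = (S − I)·e^(rT) = (520.22 − 34.5188) · e^(0.0529·18/12)
= 485.7012 · e^0.079350 = 485.7012 × 1.082583 = R$525.81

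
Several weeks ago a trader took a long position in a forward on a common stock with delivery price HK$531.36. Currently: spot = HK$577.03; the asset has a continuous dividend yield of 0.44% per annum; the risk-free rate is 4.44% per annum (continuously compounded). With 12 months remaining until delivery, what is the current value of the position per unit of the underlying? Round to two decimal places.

HK$66.21

Current fair forward for the remaining 12 months: F = S·e^((r − q)·T), (r − q) = 0.0444 − 0.0044 = 0.0400
F = 577.03 · e^(0.0400 × 12/12) = 577.03 × 1.040811 = 600.5792
Value of long forward = (F − K)·e^(−rT) = (600.5792 − 531.36) · e^(−0.0444·12/12)
= 69.2192 × 0.956571 = 66.21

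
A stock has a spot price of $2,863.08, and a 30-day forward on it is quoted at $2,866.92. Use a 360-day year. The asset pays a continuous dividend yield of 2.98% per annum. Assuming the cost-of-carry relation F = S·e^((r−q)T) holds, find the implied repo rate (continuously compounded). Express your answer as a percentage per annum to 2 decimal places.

From F = S·e^((r−q)T): (r − q) = ln(F/S)/T
ln(2866.92/2863.08) = ln(1.001341) = 0.001340
(r − q) = 0.001340 / (30/360) = 0.016080
r = ln(F/S)/T + q = 0.016080 + 0.0298 = 0.045880
r = 4.59%

4.59%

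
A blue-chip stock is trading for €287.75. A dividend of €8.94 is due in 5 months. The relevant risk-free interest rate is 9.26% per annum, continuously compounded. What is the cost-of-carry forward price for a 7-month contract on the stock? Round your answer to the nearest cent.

PV(dividends) I = 8.94·e^(−0.0926·5/12)
I = 8.6016
F = (S − I)·e^(rT) = (287.75 − 8.6016) · e^(0.0926·7/12)
= 279.1484 · e^0.054017 = 279.1484 × 1.055503 = €294.64

€294.64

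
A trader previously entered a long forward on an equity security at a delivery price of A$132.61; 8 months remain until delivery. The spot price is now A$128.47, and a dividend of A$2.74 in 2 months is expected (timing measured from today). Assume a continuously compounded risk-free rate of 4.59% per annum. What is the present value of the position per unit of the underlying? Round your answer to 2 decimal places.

-A$2.86

PV(remaining dividends) I = 2.74·e^(−0.0459·2/12) = 2.7191
Current forward F = (S − I)·e^(rT) = (128.47 − 2.7191)·e^(0.0459·8/12) = 125.7509 × 1.031073 = 129.6584
Value (long) = (F − K)·e^(−rT) = (129.6584 − 132.61) × 0.969863 = -2.8626
Value = -A$2.86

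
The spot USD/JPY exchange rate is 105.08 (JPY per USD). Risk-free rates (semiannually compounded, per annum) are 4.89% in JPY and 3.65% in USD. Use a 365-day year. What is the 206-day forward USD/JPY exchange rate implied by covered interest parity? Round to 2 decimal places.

By covered interest parity, F = S · (1+r_JPY/2)^(2T) / (1+r_USD/2)^(2T)
= 105.08 × 1.027641 / 1.020624 = 105.08 × 1.006875
F = 105.80 JPY per USD

105.80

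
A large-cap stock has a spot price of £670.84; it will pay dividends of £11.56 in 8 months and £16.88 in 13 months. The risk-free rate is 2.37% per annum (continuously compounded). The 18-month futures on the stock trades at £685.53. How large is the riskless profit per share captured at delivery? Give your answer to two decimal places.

£19.25 per share

PV(dividends) I = 11.56·e^(−0.0237·8/12) + 16.88·e^(−0.0237·13/12) = 27.8309
Fair futures F* = (S − I)·e^(rT) = (670.84 − 27.8309)·e^0.035550 = 643.0091 × 1.036189 = 666.2790
Market £685.53 > fair 666.2790: forward overpriced → cash-and-carry (borrow at r, buy the stock and collect the dividends, short the forward).
Profit at T = |F_mkt − F*| = |685.53 − 666.2790| = £19.25 per share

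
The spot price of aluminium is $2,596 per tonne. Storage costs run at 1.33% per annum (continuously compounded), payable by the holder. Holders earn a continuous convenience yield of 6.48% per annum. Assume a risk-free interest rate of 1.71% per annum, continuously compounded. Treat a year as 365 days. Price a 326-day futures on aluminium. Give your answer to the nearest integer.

$2,517 per tonne

Net carry = r + u − y = 0.0171 + 0.0133 − 0.0648 = -0.0344
F = S·e^((r+u−y)T) = 2596 · e^(-0.0344 × 326/365) = 2596 · e^-0.030724
= 2596 × 0.969743 = $2,517 per tonne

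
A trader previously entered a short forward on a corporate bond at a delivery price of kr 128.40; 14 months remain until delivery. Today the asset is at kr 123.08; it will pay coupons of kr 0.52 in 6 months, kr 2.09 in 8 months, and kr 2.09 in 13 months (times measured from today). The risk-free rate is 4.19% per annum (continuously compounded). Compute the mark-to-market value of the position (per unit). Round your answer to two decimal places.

PV(remaining coupons) I = 0.52·e^(−0.0419·6/12) + 2.09·e^(−0.0419·8/12) + 2.09·e^(−0.0419·13/12) = 4.5389
Current forward F = (S − I)·e^(rT) = (123.08 − 4.5389)·e^(0.0419·14/12) = 118.5411 × 1.050098 = 124.4798
Value (long) = (F − K)·e^(−rT) = (124.4798 − 128.40) × 0.952292 = -3.7332
Short position value = −(long value) = kr 3.73

kr 3.73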